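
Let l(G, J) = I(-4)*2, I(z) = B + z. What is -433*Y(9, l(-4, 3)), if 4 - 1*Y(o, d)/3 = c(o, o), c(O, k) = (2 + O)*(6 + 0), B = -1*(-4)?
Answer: 80538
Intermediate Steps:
B = 4
I(z) = 4 + z
c(O, k) = 12 + 6*O (c(O, k) = (2 + O)*6 = 12 + 6*O)
l(G, J) = 0 (l(G, J) = (4 - 4)*2 = 0*2 = 0)
Y(o, d) = -24 - 18*o (Y(o, d) = 12 - 3*(12 + 6*o) = 12 + (-36 - 18*o) = -24 - 18*o)
-433*Y(9, l(-4, 3)) = -433*(-24 - 18*9) = -433*(-24 - 162) = -433*(-186) = 80538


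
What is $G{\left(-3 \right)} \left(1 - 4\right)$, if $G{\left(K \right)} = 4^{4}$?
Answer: $-768$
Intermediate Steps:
$G{\left(K \right)} = 256$
$G{\left(-3 \right)} \left(1 - 4\right) = 256 \left(1 - 4\right) = 256 \left(-3\right) = -768$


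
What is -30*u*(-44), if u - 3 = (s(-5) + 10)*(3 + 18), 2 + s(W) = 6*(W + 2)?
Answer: -273240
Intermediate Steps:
s(W) = 10 + 6*W (s(W) = -2 + 6*(W + 2) = -2 + 6*(2 + W) = -2 + (12 + 6*W) = 10 + 6*W)
u = -207 (u = 3 + ((10 + 6*(-5)) + 10)*(3 + 18) = 3 + ((10 - 30) + 10)*21 = 3 + (-20 + 10)*21 = 3 - 10*21 = 3 - 210 = -207)
-30*u*(-44) = -30*(-207)*(-44) = 6210*(-44) = -273240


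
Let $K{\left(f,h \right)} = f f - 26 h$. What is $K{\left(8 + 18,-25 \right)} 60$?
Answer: $79560$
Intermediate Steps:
$K{\left(f,h \right)} = f^{2} - 26 h$
$K{\left(8 + 18,-25 \right)} 60 = \left(\left(8 + 18\right)^{2} - -650\right) 60 = \left(26^{2} + 650\right) 60 = \left(676 + 650\right) 60 = 1326 \cdot 60 = 79560$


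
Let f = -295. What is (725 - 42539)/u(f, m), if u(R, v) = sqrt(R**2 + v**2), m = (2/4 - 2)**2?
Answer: -167256*sqrt(1392481)/1392481 ≈ -141.74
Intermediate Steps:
m = 9/4 (m = (2*(1/4) - 2)**2 = (1/2 - 2)**2 = (-3/2)**2 = 9/4 ≈ 2.2500)
(725 - 42539)/u(f, m) = (725 - 42539)/(sqrt((-295)**2 + (9/4)**2)) = -41814/sqrt(87025 + 81/16) = -41814*4*sqrt(1392481)/1392481 = -167256*sqrt(1392481)/1392481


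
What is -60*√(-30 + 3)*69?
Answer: -12420*I*√3 ≈ -21512.0*I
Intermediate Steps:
-60*√(-30 + 3)*69 = -180*I*√3*69 = -12420*I*√3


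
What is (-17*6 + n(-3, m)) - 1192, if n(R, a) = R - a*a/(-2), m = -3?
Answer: -2585/2 ≈ -1292.5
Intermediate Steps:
n(R, a) = R + a²/2 (n(R, a) = R - a²*(-1)/2 = R - (-1)*a²/2 = R + a²/2)
(-17*6 + n(-3, m)) - 1192 = (-17*6 + (-3 + (½)*(-3)²)) - 1192 = (-102 + (-3 + (½)*9)) - 1192 = (-102 + (-3 + 9/2)) - 1192 = (-102 + 3/2) - 1192 = -201/2 - 1192 = -2585/2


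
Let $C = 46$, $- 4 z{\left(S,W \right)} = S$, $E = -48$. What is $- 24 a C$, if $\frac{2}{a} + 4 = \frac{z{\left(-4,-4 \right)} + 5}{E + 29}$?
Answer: $\frac{20976}{41} \approx 511.61$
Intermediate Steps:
$z{\left(S,W \right)} = - \frac{S}{4}$
$a = - \frac{19}{41}$ ($a = \frac{2}{-4 + \frac{\left(- \frac{1}{4}\right) \left(-4\right) + 5}{-48 + 29}} = \frac{2}{-4 + \frac{1 + 5}{-19}} = \frac{2}{-4 + 6 \left(- \frac{1}{19}\right)} = \frac{2}{-4 - \frac{6}{19}} = \frac{2}{- \frac{82}{19}} = 2 \left(- \frac{19}{82}\right) = - \frac{19}{41} \approx -0.46341$)
$- 24 a C = \left(-24\right) \left(- \frac{19}{41}\right) 46 = \frac{456}{41} \cdot 46 = \frac{20976}{41}$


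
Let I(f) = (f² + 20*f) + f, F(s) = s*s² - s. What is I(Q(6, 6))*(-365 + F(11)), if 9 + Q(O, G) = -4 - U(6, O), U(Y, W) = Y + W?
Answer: 95500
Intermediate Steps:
F(s) = s³ - s
U(Y, W) = W + Y
Q(O, G) = -19 - O (Q(O, G) = -9 + (-4 - (O + 6)) = -9 + (-4 - (6 + O)) = -9 + (-4 + (-6 - O)) = -9 + (-10 - O) = -19 - O)
I(f) = f² + 21*f
I(Q(6, 6))*(-365 + F(11)) = ((-19 - 1*6)*(21 + (-19 - 1*6)))*(-365 + (11³ - 1*11)) = ((-19 - 6)*(21 + (-19 - 6)))*(-365 + (1331 - 11)) = (-25*(21 - 25))*(-365 + 1320) = -25*(-4)*955 = 100*955 = 95500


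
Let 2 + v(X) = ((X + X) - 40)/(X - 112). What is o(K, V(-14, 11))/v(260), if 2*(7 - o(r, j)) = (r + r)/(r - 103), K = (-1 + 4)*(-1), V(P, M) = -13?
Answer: 27343/4876 ≈ 5.6077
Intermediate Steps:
v(X) = -2 + (-40 + 2*X)/(-112 + X) (v(X) = -2 + ((X + X) - 40)/(X - 112) = -2 + (2*X - 40)/(-112 + X) = -2 + (-40 + 2*X)/(-112 + X))
K = -3 (K = 3*(-1) = -3)
o(r, j) = 7 - r/(-103 + r) (o(r, j) = 7 - (r + r)/(2*(r - 103)) = 7 - 2*r/(2*(-103 + r)) = 7 - r/(-103 + r))
o(K, V(-14, 11))/v(260) = ((-721 + 6*(-3))/(-103 - 3))/((184/(-112 + 260))) = ((-721 - 18)/(-106))/((184/148)) = (-1/106*(-739))/((184*(1/148))) = 739/(106*(46/37)) = (739/106)*(37/46) = 27343/4876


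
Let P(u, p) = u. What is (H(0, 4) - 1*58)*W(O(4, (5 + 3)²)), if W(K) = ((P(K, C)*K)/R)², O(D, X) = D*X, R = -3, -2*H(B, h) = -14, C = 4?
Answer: -73014444032/3 ≈ -2.4338e+10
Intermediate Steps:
H(B, h) = 7 (H(B, h) = -½*(-14) = 7)
W(K) = K⁴/9 (W(K) = ((K*K)/(-3))² = (K²*(-⅓))² = (-K²/3)² = K⁴/9)
(H(0, 4) - 1*58)*W(O(4, (5 + 3)²)) = (7 - 1*58)*((4*(5 + 3)²)⁴/9) = (7 - 58)*((4*8²)⁴/9) = -17*(4*64)⁴/3 = -17*256⁴/3 = -17*4294967296/3 = -51*4294967296/9 = -73014444032/3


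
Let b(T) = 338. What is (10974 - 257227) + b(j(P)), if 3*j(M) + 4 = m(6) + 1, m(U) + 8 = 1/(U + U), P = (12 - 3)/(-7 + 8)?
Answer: -245915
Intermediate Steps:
P = 9 (P = 9/1 = 9*1 = 9)
m(U) = -8 + 1/(2*U) (m(U) = -8 + 1/(U + U) = -8 + 1/(2*U))
j(M) = -131/36 (j(M) = -4/3 + ((-8 + (½)/6) + 1)/3 = -4/3 + ((-8 + (½)*(⅙)) + 1)/3 = -4/3 + ((-8 + 1/12) + 1)/3 = -4/3 + (-95/12 + 1)/3 = -4/3 + (⅓)*(-83/12) = -4/3 - 83/36 = -131/36)
(10974 - 257227) + b(j(P)) = (10974 - 257227) + 338 = -246253 + 338 = -245915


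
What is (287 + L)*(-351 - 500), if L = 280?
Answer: -482517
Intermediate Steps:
(287 + L)*(-351 - 500) = (287 + 280)*(-351 - 500) = 567*(-851) = -482517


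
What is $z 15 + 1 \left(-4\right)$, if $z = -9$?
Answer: $-139$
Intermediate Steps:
$z 15 + 1 \left(-4\right) = \left(-9\right) 15 + 1 \left(-4\right) = -135 - 4 = -139$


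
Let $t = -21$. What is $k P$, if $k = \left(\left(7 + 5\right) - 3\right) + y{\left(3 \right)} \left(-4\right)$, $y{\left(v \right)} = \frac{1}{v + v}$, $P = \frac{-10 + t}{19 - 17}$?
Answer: $- \frac{775}{6} \approx -129.17$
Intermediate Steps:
$P = - \frac{31}{2}$ ($P = \frac{-10 - 21}{19 - 17} = - \frac{31}{2} \approx -15.5$)
$y{\left(v \right)} = \frac{1}{2 v}$
$k = \frac{25}{3}$ ($k = \left(\left(7 + 5\right) - 3\right) + \frac{1}{2 \cdot 3} \left(-4\right) = \left(12 - 3\right) + \frac{1}{2} \cdot \frac{1}{3} \left(-4\right) = 9 + \frac{1}{6} \left(-4\right) = 9 - \frac{2}{3} = \frac{25}{3} \approx 8.3333$)
$k P = \frac{25}{3} \left(- \frac{31}{2}\right) = - \frac{775}{6}$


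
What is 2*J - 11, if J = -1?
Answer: -13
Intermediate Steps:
2*J - 11 = 2*(-1) - 11 = -2 - 11 = -13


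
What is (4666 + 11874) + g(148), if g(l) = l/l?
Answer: 16541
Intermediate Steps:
g(l) = 1
(4666 + 11874) + g(148) = (4666 + 11874) + 1 = 16540 + 1 = 16541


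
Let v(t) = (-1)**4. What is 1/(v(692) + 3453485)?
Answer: 1/3453486 ≈ 2.8956e-7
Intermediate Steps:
v(t) = 1
1/(v(692) + 3453485) = 1/(1 + 3453485) = 1/3453486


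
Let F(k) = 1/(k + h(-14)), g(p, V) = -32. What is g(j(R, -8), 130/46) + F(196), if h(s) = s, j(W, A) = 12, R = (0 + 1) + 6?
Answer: -5823/182 ≈ -31.995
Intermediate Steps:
R = 7 (R = 1 + 6 = 7)
F(k) = 1/(-14 + k) (F(k) = 1/(k - 14) = 1/(-14 + k))
g(j(R, -8), 130/46) + F(196) = -32 + 1/(-14 + 196) = -32 + 1/182 = -5823/182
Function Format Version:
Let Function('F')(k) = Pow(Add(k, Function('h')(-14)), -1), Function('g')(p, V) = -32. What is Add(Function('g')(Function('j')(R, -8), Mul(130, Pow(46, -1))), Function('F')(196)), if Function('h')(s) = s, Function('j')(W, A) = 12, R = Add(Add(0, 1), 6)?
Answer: Rational(-5823, 182) ≈ -31.995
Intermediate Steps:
R = 7 (R = Add(1, 6) = 7)
Function('F')(k) = Pow(Add(-14, k), -1) (Function('F')(k) = Pow(Add(k, -14), -1) = Pow(Add(-14, k), -1))
Add(Function('g')(Function('j')(R, -8), Mul(130, Pow(46, -1))), Function('F')(196)) = Add(-32, Pow(Add(-14, 196), -1)) = Add(-32, Pow(182, -1)) = Add(-32, Rational(1, 182)) = Rational(-5823, 182)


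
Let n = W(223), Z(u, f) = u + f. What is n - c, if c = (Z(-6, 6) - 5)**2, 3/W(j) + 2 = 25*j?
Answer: -139322/5573 ≈ -24.999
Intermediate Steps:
W(j) = 3/(-2 + 25*j)
Z(u, f) = f + u
n = 3/5573 (n = 3/(-2 + 25*223) = 3/(-2 + 5575) = 3/5573 ≈ 0.00053831)
c = 25 (c = ((6 - 6) - 5)**2 = (0 - 5)**2 = (-5)**2 = 25)
n - c = 3/5573 - 1*25 = 3/5573 - 25 = -139322/5573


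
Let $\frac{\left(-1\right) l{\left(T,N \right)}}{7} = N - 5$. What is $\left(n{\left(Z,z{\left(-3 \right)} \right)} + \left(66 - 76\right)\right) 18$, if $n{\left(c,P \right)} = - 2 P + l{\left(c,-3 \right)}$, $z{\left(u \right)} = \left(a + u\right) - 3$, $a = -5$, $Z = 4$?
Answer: $1224$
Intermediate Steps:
$l{\left(T,N \right)} = 35 - 7 N$ ($l{\left(T,N \right)} = - 7 \left(N - 5\right) = - 7 \left(-5 + N\right) = 35 - 7 N$)
$z{\left(u \right)} = -8 + u$ ($z{\left(u \right)} = \left(-5 + u\right) - 3 = -8 + u$)
$n{\left(c,P \right)} = 56 - 2 P$ ($n{\left(c,P \right)} = - 2 P + \left(35 - -21\right) = - 2 P + \left(35 + 21\right) = - 2 P + 56 = 56 - 2 P$)
$\left(n{\left(Z,z{\left(-3 \right)} \right)} + \left(66 - 76\right)\right) 18 = \left(\left(56 - 2 \left(-8 - 3\right)\right) + \left(66 - 76\right)\right) 18 = \left(\left(56 - -22\right) - 10\right) 18 = \left(\left(56 + 22\right) - 10\right) 18 = \left(78 - 10\right) 18 = 68 \cdot 18 = 1224$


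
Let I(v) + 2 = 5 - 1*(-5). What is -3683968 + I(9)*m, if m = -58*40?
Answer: -3702528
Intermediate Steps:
m = -2320
I(v) = 8 (I(v) = -2 + (5 - 1*(-5)) = -2 + (5 + 5) = -2 + 10 = 8)
-3683968 + I(9)*m = -3683968 + 8*(-2320) = -3683968 - 18560 = -3702528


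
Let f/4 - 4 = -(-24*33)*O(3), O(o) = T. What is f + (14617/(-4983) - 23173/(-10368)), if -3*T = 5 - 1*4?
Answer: -17922123919/17221248 ≈ -1040.7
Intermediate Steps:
T = -1/3 (T = -(5 - 1*4)/3 = -(5 - 4)/3 = -1/3*1 = -1/3 ≈ -0.33333)
O(o) = -1/3
f = -1040 (f = 16 + 4*(-(-24*33)*(-1)/3) = 16 + 4*(-(-792)*(-1)/3) = 16 + 4*(-1*264) = 16 + 4*(-264) = 16 - 1056 = -1040)
f + (14617/(-4983) - 23173/(-10368)) = -1040 + (14617/(-4983) - 23173/(-10368)) = -1040 + (14617*(-1/4983) - 23173*(-1/10368)) = -1040 + (-14617/4983 + 23173/10368) = -1040 - 12025999/17221248 = -17922123919/17221248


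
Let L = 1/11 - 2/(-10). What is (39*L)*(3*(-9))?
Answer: -16848/55 ≈ -306.33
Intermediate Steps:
L = 16/55 (L = 1*(1/11) - 2*(-⅒) = 1/11 + ⅕ = 16/55 ≈ 0.29091)
(39*L)*(3*(-9)) = (39*(16/55))*(3*(-9)) = (624/55)*(-27) = -16848/55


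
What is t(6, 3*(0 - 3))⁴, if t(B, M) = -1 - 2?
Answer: 81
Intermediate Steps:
t(B, M) = -3
t(6, 3*(0 - 3))⁴ = (-3)⁴ = 81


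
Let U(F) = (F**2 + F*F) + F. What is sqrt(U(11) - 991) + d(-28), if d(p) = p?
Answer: -28 + 3*I*sqrt(82) ≈ -28.0 + 27.166*I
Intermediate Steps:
U(F) = F + 2*F**2 (U(F) = (F**2 + F**2) + F = 2*F**2 + F = F + 2*F**2)
sqrt(U(11) - 991) + d(-28) = sqrt(11*(1 + 2*11) - 991) - 28 = sqrt(11*(1 + 22) - 991) - 28 = sqrt(11*23 - 991) - 28 = sqrt(253 - 991) - 28 = sqrt(-738) - 28 = 3*I*sqrt(82) - 28 = -28 + 3*I*sqrt(82)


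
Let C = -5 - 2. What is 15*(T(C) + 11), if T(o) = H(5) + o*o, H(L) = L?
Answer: 975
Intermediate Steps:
C = -7
T(o) = 5 + o**2 (T(o) = 5 + o*o = 5 + o**2)
15*(T(C) + 11) = 15*((5 + (-7)**2) + 11) = 15*((5 + 49) + 11) = 15*(54 + 11) = 15*65 = 975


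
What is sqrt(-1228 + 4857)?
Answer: sqrt(3629) ≈ 60.241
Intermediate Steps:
sqrt(-1228 + 4857) = sqrt(3629)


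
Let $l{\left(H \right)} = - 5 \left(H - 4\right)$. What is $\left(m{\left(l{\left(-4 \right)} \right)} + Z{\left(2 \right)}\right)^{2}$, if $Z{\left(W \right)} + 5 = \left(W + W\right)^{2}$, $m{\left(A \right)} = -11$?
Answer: $0$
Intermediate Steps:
$l{\left(H \right)} = 20 - 5 H$ ($l{\left(H \right)} = - 5 \left(-4 + H\right) = 20 - 5 H$)
$Z{\left(W \right)} = -5 + 4 W^{2}$ ($Z{\left(W \right)} = -5 + \left(W + W\right)^{2} = -5 + \left(2 W\right)^{2} = -5 + 4 W^{2}$)
$\left(m{\left(l{\left(-4 \right)} \right)} + Z{\left(2 \right)}\right)^{2} = \left(-11 - \left(5 - 4 \cdot 2^{2}\right)\right)^{2} = \left(-11 + \left(-5 + 4 \cdot 4\right)\right)^{2} = \left(-11 + \left(-5 + 16\right)\right)^{2} = \left(-11 + 11\right)^{2} = 0^{2} = 0$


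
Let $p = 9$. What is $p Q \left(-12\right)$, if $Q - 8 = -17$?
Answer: $972$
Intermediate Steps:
$Q = -9$ ($Q = 8 - 17 = -9$)
$p Q \left(-12\right) = 9 \left(-9\right) \left(-12\right) = \left(-81\right) \left(-12\right) = 972$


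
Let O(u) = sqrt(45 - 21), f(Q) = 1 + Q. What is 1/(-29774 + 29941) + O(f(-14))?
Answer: 1/167 + 2*sqrt(6) ≈ 4.9050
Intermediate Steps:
O(u) = 2*sqrt(6) (O(u) = sqrt(24) = 2*sqrt(6))
1/(-29774 + 29941) + O(f(-14)) = 1/(-29774 + 29941) + 2*sqrt(6) = 1/167 + 2*sqrt(6)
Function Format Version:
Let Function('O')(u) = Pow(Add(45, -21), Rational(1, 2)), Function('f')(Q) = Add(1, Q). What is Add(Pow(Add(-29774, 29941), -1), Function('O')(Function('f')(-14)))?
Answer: Add(Rational(1, 167), Mul(2, Pow(6, Rational(1, 2)))) ≈ 4.9050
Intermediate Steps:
Function('O')(u) = Mul(2, Pow(6, Rational(1, 2))) (Function('O')(u) = Pow(24, Rational(1, 2)) = Mul(2, Pow(6, Rational(1, 2))))
Add(Pow(Add(-29774, 29941), -1), Function('O')(Function('f')(-14))) = Add(Pow(Add(-29774, 29941), -1), Mul(2, Pow(6, Rational(1, 2)))) = Add(Pow(167, -1), Mul(2, Pow(6, Rational(1, 2)))) = Add(Rational(1, 167), Mul(2, Pow(6, Rational(1, 2))))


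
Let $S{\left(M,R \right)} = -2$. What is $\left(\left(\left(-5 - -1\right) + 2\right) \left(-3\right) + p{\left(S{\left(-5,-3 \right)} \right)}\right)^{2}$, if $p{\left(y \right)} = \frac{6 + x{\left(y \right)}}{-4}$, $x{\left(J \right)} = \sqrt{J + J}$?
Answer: $\frac{\left(9 - i\right)^{2}}{4} \approx 20.0 - 4.5 i$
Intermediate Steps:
$x{\left(J \right)} = \sqrt{2} \sqrt{J}$ ($x{\left(J \right)} = \sqrt{2 J} = \sqrt{2} \sqrt{J}$)
$p{\left(y \right)} = - \frac{3}{2} - \frac{\sqrt{2} \sqrt{y}}{4}$ ($p{\left(y \right)} = \frac{6 + \sqrt{2} \sqrt{y}}{-4} = \left(6 + \sqrt{2} \sqrt{y}\right) \left(- \frac{1}{4}\right) = - \frac{3}{2} - \frac{\sqrt{2} \sqrt{y}}{4}$)
$\left(\left(\left(-5 - -1\right) + 2\right) \left(-3\right) + p{\left(S{\left(-5,-3 \right)} \right)}\right)^{2} = \left(\left(\left(-5 - -1\right) + 2\right) \left(-3\right) - \left(\frac{3}{2} + \frac{\sqrt{2} \sqrt{-2}}{4}\right)\right)^{2} = \left(\left(\left(-5 + 1\right) + 2\right) \left(-3\right) - \left(\frac{3}{2} + \frac{\sqrt{2} i \sqrt{2}}{4}\right)\right)^{2} = \left(\left(-4 + 2\right) \left(-3\right) - \left(\frac{3}{2} + \frac{i}{2}\right)\right)^{2} = \left(\left(-2\right) \left(-3\right) - \left(\frac{3}{2} + \frac{i}{2}\right)\right)^{2} = \left(6 - \left(\frac{3}{2} + \frac{i}{2}\right)\right)^{2} = \left(\frac{9}{2} - \frac{i}{2}\right)^{2}$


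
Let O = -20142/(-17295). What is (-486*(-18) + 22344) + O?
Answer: 179252094/5765 ≈ 31093.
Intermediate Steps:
O = 6714/5765 (O = -20142*(-1/17295) = 6714/5765 ≈ 1.1646)
(-486*(-18) + 22344) + O = (-486*(-18) + 22344) + 6714/5765 = (8748 + 22344) + 6714/5765 = 31092 + 6714/5765 = 179252094/5765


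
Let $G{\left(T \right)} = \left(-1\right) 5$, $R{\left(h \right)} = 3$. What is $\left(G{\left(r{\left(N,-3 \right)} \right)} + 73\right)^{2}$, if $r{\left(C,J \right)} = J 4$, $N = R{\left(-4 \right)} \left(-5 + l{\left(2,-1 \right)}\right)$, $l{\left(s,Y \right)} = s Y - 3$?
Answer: $4624$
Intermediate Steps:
$l{\left(s,Y \right)} = -3 + Y s$ ($l{\left(s,Y \right)} = Y s - 3 = -3 + Y s$)
$N = -30$ ($N = 3 \left(-5 - 5\right) = 3 \left(-10\right) = -30$)
$r{\left(C,J \right)} = 4 J$
$G{\left(T \right)} = -5$
$\left(G{\left(r{\left(N,-3 \right)} \right)} + 73\right)^{2} = \left(-5 + 73\right)^{2} = 68^{2} = 4624$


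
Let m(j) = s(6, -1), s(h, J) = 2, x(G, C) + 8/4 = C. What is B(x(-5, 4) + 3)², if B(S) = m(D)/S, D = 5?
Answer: 4/25 ≈ 0.16000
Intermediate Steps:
x(G, C) = -2 + C
m(j) = 2
B(S) = 2/S
B(x(-5, 4) + 3)² = (2/((-2 + 4) + 3))² = (2/(2 + 3))² = (2/5)² = (2*(⅕))² = (⅖)² = 4/25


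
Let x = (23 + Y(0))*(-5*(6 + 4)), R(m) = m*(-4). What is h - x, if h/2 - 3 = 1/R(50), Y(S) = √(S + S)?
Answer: 115599/100 ≈ 1156.0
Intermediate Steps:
R(m) = -4*m
Y(S) = √2*√S (Y(S) = √(2*S) = √2*√S)
h = 599/100 (h = 6 + 2/((-4*50)) = 6 + 2/(-200) = 6 + 2*(-1/200) = 6 - 1/100 = 599/100 ≈ 5.9900)
x = -1150 (x = (23 + √2*√0)*(-5*(6 + 4)) = (23 + √2*0)*(-5*10) = (23 + 0)*(-50) = 23*(-50) = -1150)
h - x = 599/100 - 1*(-1150) = 599/100 + 1150 = 115599/100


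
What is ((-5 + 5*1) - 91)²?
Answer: 8281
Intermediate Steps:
((-5 + 5*1) - 91)² = ((-5 + 5) - 91)² = (0 - 91)² = (-91)² = 8281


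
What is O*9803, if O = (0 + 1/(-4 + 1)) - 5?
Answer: -156848/3 ≈ -52283.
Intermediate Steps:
O = -16/3 (O = (0 + 1/(-3)) - 5 = (0 - ⅓) - 5 = -⅓ - 5 = -16/3 ≈ -5.3333)
O*9803 = -16/3*9803 = -156848/3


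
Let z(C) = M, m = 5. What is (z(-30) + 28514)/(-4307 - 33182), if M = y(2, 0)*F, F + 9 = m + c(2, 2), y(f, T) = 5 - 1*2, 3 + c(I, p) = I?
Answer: -28499/37489 ≈ -0.76020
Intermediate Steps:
c(I, p) = -3 + I
y(f, T) = 3 (y(f, T) = 5 - 2 = 3)
F = -5 (F = -9 + (5 + (-3 + 2)) = -9 + (5 - 1) = -9 + 4 = -5)
M = -15 (M = 3*(-5) = -15)
z(C) = -15
(z(-30) + 28514)/(-4307 - 33182) = (-15 + 28514)/(-4307 - 33182) = 28499/(-37489) = 28499*(-1/37489) = -28499/37489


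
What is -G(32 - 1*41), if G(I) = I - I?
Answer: 0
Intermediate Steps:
G(I) = 0
-G(32 - 1*41) = -1*0 = 0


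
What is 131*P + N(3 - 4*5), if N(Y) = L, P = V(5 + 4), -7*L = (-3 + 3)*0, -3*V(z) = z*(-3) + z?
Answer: 786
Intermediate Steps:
V(z) = 2*z/3 (V(z) = -(z*(-3) + z)/3 = -(-3*z + z)/3 = -(-2)*z/3 = 2*z/3)
L = 0 (L = -(-3 + 3)*0/7 = -0*0 = -⅐*0 = 0)
P = 6 (P = 2*(5 + 4)/3 = (⅔)*9 = 6)
N(Y) = 0
131*P + N(3 - 4*5) = 131*6 + 0 = 786 + 0 = 786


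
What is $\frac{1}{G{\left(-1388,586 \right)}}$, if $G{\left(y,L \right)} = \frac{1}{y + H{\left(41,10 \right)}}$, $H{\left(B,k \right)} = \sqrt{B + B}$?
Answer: $-1388 + \sqrt{82} \approx -1378.9$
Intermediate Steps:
$H{\left(B,k \right)} = \sqrt{2} \sqrt{B}$ ($H{\left(B,k \right)} = \sqrt{2 B} = \sqrt{2} \sqrt{B}$)
$G{\left(y,L \right)} = \frac{1}{y + \sqrt{82}}$ ($G{\left(y,L \right)} = \frac{1}{y + \sqrt{2} \sqrt{41}} = \frac{1}{y + \sqrt{82}}$)
$\frac{1}{G{\left(-1388,586 \right)}} = \frac{1}{\frac{1}{-1388 + \sqrt{82}}} = -1388 + \sqrt{82}$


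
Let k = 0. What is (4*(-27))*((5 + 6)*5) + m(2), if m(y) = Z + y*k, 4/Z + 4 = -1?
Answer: -29704/5 ≈ -5940.8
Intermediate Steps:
Z = -⅘ (Z = 4/(-4 - 1) = 4/(-5) = 4*(-⅕) = -⅘ ≈ -0.80000)
m(y) = -⅘ (m(y) = -⅘ + y*0 = -⅘ + 0 = -⅘)
(4*(-27))*((5 + 6)*5) + m(2) = (4*(-27))*((5 + 6)*5) - ⅘ = -1188*5 - ⅘ = -108*55 - ⅘ = -5940 - ⅘ = -29704/5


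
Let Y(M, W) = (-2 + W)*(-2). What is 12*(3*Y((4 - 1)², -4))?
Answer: 432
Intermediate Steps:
Y(M, W) = 4 - 2*W
12*(3*Y((4 - 1)², -4)) = 12*(3*(4 - 2*(-4))) = 12*(3*(4 + 8)) = 12*(3*12) = 12*36 = 432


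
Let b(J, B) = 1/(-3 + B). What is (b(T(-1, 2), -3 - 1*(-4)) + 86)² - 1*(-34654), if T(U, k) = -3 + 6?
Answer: 167857/4 ≈ 41964.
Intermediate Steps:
T(U, k) = 3
(b(T(-1, 2), -3 - 1*(-4)) + 86)² - 1*(-34654) = (1/(-3 + (-3 - 1*(-4))) + 86)² - 1*(-34654) = (1/(-3 + (-3 + 4)) + 86)² + 34654 = (1/(-3 + 1) + 86)² + 34654 = (1/(-2) + 86)² + 34654 = (-½ + 86)² + 34654 = (171/2)² + 34654 = 29241/4 + 34654 = 167857/4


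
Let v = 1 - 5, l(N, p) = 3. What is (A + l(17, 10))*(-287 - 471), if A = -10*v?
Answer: -32594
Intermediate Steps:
v = -4
A = 40 (A = -10*(-4) = 40)
(A + l(17, 10))*(-287 - 471) = (40 + 3)*(-287 - 471) = 43*(-758) = -32594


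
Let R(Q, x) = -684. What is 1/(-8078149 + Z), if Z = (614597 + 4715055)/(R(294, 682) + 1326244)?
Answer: -331390/2677016464697 ≈ -1.2379e-7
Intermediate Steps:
Z = 1332413/331390 (Z = (614597 + 4715055)/(-684 + 1326244) = 5329652/1325560 = 5329652*(1/1325560) = 1332413/331390 ≈ 4.0207)
1/(-8078149 + Z) = 1/(-8078149 + 1332413/331390) = 1/(-2677016464697/331390) = -331390/2677016464697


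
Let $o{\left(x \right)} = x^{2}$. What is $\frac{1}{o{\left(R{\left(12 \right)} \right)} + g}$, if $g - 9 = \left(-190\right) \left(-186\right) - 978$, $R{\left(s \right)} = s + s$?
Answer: $\frac{1}{34947} \approx 2.8615 \cdot 10^{-5}$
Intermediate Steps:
$R{\left(s \right)} = 2 s$
$g = 34371$ ($g = 9 - -34362 = 9 + \left(35340 - 978\right) = 9 + 34362 = 34371$)
$\frac{1}{o{\left(R{\left(12 \right)} \right)} + g} = \frac{1}{\left(2 \cdot 12\right)^{2} + 34371} = \frac{1}{24^{2} + 34371} = \frac{1}{576 + 34371} = \frac{1}{34947}$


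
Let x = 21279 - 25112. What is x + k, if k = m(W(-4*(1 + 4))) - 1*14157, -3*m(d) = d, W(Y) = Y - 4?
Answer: -17982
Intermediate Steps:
x = -3833
W(Y) = -4 + Y
m(d) = -d/3
k = -14149 (k = -(-4 - 4*(1 + 4))/3 - 1*14157 = -(-4 - 4*5)/3 - 14157 = -(-4 - 20)/3 - 14157 = -1/3*(-24) - 14157 = 8 - 14157 = -14149)
x + k = -3833 - 14149 = -17982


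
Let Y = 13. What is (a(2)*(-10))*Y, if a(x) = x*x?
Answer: -520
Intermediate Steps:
a(x) = x²
(a(2)*(-10))*Y = (2²*(-10))*13 = (4*(-10))*13 = -40*13 = -520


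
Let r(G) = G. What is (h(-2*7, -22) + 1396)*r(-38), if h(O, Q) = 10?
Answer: -53428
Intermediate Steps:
(h(-2*7, -22) + 1396)*r(-38) = (10 + 1396)*(-38) = 1406*(-38) = -53428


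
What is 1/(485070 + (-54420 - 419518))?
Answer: 1/11132 ≈ 8.9831e-5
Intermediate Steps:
1/(485070 + (-54420 - 419518)) = 1/(485070 - 473938) = 1/11132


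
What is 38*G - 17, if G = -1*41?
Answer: -1575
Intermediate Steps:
G = -41
38*G - 17 = 38*(-41) - 17 = -1558 - 17 = -1575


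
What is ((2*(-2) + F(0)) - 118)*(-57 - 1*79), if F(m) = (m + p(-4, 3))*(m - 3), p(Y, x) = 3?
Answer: 17816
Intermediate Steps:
F(m) = (-3 + m)*(3 + m) (F(m) = (m + 3)*(m - 3) = (3 + m)*(-3 + m) = (-3 + m)*(3 + m))
((2*(-2) + F(0)) - 118)*(-57 - 1*79) = ((2*(-2) + (-9 + 0**2)) - 118)*(-57 - 1*79) = ((-4 + (-9 + 0)) - 118)*(-57 - 79) = ((-4 - 9) - 118)*(-136) = (-13 - 118)*(-136) = -131*(-136) = 17816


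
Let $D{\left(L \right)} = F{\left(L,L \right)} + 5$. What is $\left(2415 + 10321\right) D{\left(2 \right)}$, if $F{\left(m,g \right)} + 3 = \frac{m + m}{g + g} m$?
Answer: $50944$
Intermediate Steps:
$F{\left(m,g \right)} = -3 + \frac{m^{2}}{g}$ ($F{\left(m,g \right)} = -3 + \frac{m + m}{g + g} m = -3 + \frac{2 m}{2 g} m = -3 + 2 m \frac{1}{2 g} m = -3 + \frac{m}{g} m = -3 + \frac{m^{2}}{g}$)
$D{\left(L \right)} = 2 + L$ ($D{\left(L \right)} = \left(-3 + \frac{L^{2}}{L}\right) + 5 = \left(-3 + L\right) + 5 = 2 + L$)
$\left(2415 + 10321\right) D{\left(2 \right)} = \left(2415 + 10321\right) \left(2 + 2\right) = 12736 \cdot 4 = 50944$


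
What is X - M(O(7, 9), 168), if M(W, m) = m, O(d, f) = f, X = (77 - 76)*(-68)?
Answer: -236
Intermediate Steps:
X = -68 (X = 1*(-68) = -68)
X - M(O(7, 9), 168) = -68 - 1*168 = -68 - 168 = -236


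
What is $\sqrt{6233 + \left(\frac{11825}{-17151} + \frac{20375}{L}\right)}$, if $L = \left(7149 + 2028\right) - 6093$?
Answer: $\frac{\sqrt{53873084952757277}}{2938538} \approx 78.987$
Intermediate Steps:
$L = 3084$ ($L = 9177 - 6093 = 3084$)
$\sqrt{6233 + \left(\frac{11825}{-17151} + \frac{20375}{L}\right)} = \sqrt{6233 + \left(\frac{11825}{-17151} + \frac{20375}{3084}\right)} = \sqrt{6233 + \left(11825 \left(- \frac{1}{17151}\right) + 20375 \cdot \frac{1}{3084}\right)} = \sqrt{6233 + \left(- \frac{11825}{17151} + \frac{20375}{3084}\right)} = \sqrt{6233 + \frac{34775925}{5877076}} = \sqrt{\frac{36666590633}{5877076}} = \frac{\sqrt{53873084952757277}}{2938538}$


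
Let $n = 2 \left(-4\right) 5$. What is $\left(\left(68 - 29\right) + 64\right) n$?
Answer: $-4120$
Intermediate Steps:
$n = -40$ ($n = \left(-8\right) 5 = -40$)
$\left(\left(68 - 29\right) + 64\right) n = \left(\left(68 - 29\right) + 64\right) \left(-40\right) = \left(39 + 64\right) \left(-40\right) = 103 \left(-40\right) = -4120$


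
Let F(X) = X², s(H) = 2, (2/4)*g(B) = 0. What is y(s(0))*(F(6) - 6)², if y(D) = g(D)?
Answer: 0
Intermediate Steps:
g(B) = 0 (g(B) = 2*0 = 0)
y(D) = 0
y(s(0))*(F(6) - 6)² = 0*(6² - 6)² = 0*(36 - 6)² = 0*30² = 0*900 = 0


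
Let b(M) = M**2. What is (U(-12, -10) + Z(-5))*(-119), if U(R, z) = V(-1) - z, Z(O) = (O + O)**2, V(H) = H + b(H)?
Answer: -13090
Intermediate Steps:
V(H) = H + H**2
Z(O) = 4*O**2 (Z(O) = (2*O)**2 = 4*O**2)
U(R, z) = -z (U(R, z) = -(1 - 1) - z = -1*0 - z = 0 - z = -z)
(U(-12, -10) + Z(-5))*(-119) = (-1*(-10) + 4*(-5)**2)*(-119) = (10 + 4*25)*(-119) = (10 + 100)*(-119) = 110*(-119) = -13090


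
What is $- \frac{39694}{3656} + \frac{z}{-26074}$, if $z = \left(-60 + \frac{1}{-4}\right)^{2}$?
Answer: $- \frac{2096505729}{190653088} \approx -10.996$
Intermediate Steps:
$z = \frac{58081}{16}$ ($z = \left(-60 - \frac{1}{4}\right)^{2} = \left(- \frac{241}{4}\right)^{2} = \frac{58081}{16} \approx 3630.1$)
$- \frac{39694}{3656} + \frac{z}{-26074} = - \frac{39694}{3656} + \frac{58081}{16 \left(-26074\right)} = \left(-39694\right) \frac{1}{3656} + \frac{58081}{16} \left(- \frac{1}{26074}\right) = - \frac{19847}{1828} - \frac{58081}{417184} = - \frac{2096505729}{190653088}$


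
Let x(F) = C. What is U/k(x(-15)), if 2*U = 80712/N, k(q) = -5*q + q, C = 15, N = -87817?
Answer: 3363/439085 ≈ 0.0076591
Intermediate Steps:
x(F) = 15
k(q) = -4*q
U = -40356/87817 (U = (80712/(-87817))/2 = (80712*(-1/87817))/2 = (½)*(-80712/87817) = -40356/87817 ≈ -0.45955)
U/k(x(-15)) = -40356/(87817*((-4*15))) = -40356/87817/(-60) = -40356/87817*(-1/60) = 3363/439085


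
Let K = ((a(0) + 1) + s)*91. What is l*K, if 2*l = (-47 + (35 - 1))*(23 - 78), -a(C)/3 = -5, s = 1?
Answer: 1106105/2 ≈ 5.5305e+5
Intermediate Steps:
a(C) = 15 (a(C) = -3*(-5) = 15)
l = 715/2 (l = ((-47 + (35 - 1))*(23 - 78))/2 = ((-47 + 34)*(-55))/2 = (-13*(-55))/2 = (1/2)*715 = 715/2 ≈ 357.50)
K = 1547 (K = ((15 + 1) + 1)*91 = (16 + 1)*91 = 17*91 = 1547)
l*K = (715/2)*1547 = 1106105/2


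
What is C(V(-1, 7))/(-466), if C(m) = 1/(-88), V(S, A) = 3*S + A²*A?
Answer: 1/41008 ≈ 2.4385e-5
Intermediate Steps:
V(S, A) = A³ + 3*S (V(S, A) = 3*S + A³ = A³ + 3*S)
C(m) = -1/88
C(V(-1, 7))/(-466) = -1/88/(-466) = -1/88*(-1/466) = 1/41008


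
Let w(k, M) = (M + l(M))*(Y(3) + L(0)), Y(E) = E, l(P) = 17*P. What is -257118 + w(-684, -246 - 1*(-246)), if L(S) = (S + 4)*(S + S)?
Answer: -257118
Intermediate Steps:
L(S) = 2*S*(4 + S) (L(S) = (4 + S)*(2*S) = 2*S*(4 + S))
w(k, M) = 54*M (w(k, M) = (M + 17*M)*(3 + 2*0*(4 + 0)) = (18*M)*(3 + 2*0*4) = (18*M)*(3 + 0) = (18*M)*3 = 54*M)
-257118 + w(-684, -246 - 1*(-246)) = -257118 + 54*(-246 - 1*(-246)) = -257118 + 54*(-246 + 246) = -257118 + 54*0 = -257118 + 0 = -257118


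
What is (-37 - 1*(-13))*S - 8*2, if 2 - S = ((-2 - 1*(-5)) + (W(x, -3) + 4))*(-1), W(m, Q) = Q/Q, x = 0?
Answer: -256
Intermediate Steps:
W(m, Q) = 1
S = 10 (S = 2 - ((-2 - 1*(-5)) + (1 + 4))*(-1) = 2 - ((-2 + 5) + 5)*(-1) = 2 - (3 + 5)*(-1) = 2 - 8*(-1) = 2 - 1*(-8) = 2 + 8 = 10)
(-37 - 1*(-13))*S - 8*2 = (-37 - 1*(-13))*10 - 8*2 = (-37 + 13)*10 - 1*16 = -24*10 - 16 = -240 - 16 = -256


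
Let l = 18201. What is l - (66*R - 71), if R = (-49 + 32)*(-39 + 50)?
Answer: 30614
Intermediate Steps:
R = -187 (R = -17*11 = -187)
l - (66*R - 71) = 18201 - (66*(-187) - 71) = 18201 - (-12342 - 71) = 18201 - 1*(-12413) = 18201 + 12413 = 30614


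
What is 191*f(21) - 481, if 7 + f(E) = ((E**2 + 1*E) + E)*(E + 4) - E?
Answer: 2300496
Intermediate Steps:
f(E) = -7 - E + (4 + E)*(E**2 + 2*E) (f(E) = -7 + (((E**2 + 1*E) + E)*(E + 4) - E) = -7 + (((E**2 + E) + E)*(4 + E) - E) = -7 + (((E + E**2) + E)*(4 + E) - E) = -7 + ((E**2 + 2*E)*(4 + E) - E) = -7 + ((4 + E)*(E**2 + 2*E) - E) = -7 + (-E + (4 + E)*(E**2 + 2*E)) = -7 - E + (4 + E)*(E**2 + 2*E))
191*f(21) - 481 = 191*(-7 + 21**3 + 6*21**2 + 7*21) - 481 = 191*(-7 + 9261 + 6*441 + 147) - 481 = 191*(-7 + 9261 + 2646 + 147) - 481 = 191*12047 - 481 = 2300977 - 481 = 2300496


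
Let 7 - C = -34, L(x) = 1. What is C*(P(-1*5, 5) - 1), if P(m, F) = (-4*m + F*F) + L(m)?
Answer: 1845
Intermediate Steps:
C = 41 (C = 7 - 1*(-34) = 7 + 34 = 41)
P(m, F) = 1 + F² - 4*m (P(m, F) = (-4*m + F*F) + 1 = (-4*m + F²) + 1 = (F² - 4*m) + 1 = 1 + F² - 4*m)
C*(P(-1*5, 5) - 1) = 41*((1 + 5² - (-4)*5) - 1) = 41*((1 + 25 - 4*(-5)) - 1) = 41*((1 + 25 + 20) - 1) = 41*(46 - 1) = 41*45 = 1845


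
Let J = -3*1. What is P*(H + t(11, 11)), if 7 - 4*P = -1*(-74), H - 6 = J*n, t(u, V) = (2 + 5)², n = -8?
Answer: -5293/4 ≈ -1323.3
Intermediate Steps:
J = -3
t(u, V) = 49 (t(u, V) = 7² = 49)
H = 30 (H = 6 - 3*(-8) = 6 + 24 = 30)
P = -67/4 (P = 7/4 - (-1)*(-74)/4 = 7/4 - ¼*74 = 7/4 - 37/2 = -67/4 ≈ -16.750)
P*(H + t(11, 11)) = -67*(30 + 49)/4 = -67/4*79 = -5293/4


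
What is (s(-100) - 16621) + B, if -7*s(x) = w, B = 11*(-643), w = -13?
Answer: -165845/7 ≈ -23692.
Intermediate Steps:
B = -7073
s(x) = 13/7 (s(x) = -⅐*(-13) = 13/7)
(s(-100) - 16621) + B = (13/7 - 16621) - 7073 = -116334/7 - 7073 = -165845/7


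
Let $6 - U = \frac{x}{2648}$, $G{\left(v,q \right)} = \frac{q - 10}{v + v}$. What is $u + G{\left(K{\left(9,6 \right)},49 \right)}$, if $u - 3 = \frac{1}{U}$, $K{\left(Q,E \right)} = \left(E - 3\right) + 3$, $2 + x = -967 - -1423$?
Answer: $\frac{198221}{30868} \approx 6.4216$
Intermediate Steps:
$x = 454$ ($x = -2 - -456 = -2 + \left(-967 + 1423\right) = -2 + 456 = 454$)
$K{\left(Q,E \right)} = E$ ($K{\left(Q,E \right)} = \left(-3 + E\right) + 3 = E$)
$G{\left(v,q \right)} = \frac{-10 + q}{2 v}$
$U = \frac{7717}{1324}$ ($U = 6 - \frac{454}{2648} = 6 - 454 \cdot \frac{1}{2648} = 6 - \frac{227}{1324} = \frac{7717}{1324} \approx 5.8286$)
$u = \frac{24475}{7717}$ ($u = 3 + \frac{1}{\frac{7717}{1324}} = 3 + \frac{1324}{7717} = \frac{24475}{7717} \approx 3.1716$)
$u + G{\left(K{\left(9,6 \right)},49 \right)} = \frac{24475}{7717} + \frac{-10 + 49}{2 \cdot 6} = \frac{24475}{7717} + \frac{1}{2} \cdot \frac{1}{6} \cdot 39 = \frac{24475}{7717} + \frac{13}{4} = \frac{198221}{30868}$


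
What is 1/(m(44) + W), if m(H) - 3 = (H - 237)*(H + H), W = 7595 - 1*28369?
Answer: -1/37755 ≈ -2.6487e-5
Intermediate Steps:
W = -20774 (W = 7595 - 28369 = -20774)
m(H) = 3 + 2*H*(-237 + H) (m(H) = 3 + (H - 237)*(H + H) = 3 + (-237 + H)*(2*H) = 3 + 2*H*(-237 + H))
1/(m(44) + W) = 1/((3 - 474*44 + 2*44**2) - 20774) = 1/((3 - 20856 + 2*1936) - 20774) = 1/((3 - 20856 + 3872) - 20774) = 1/(-16981 - 20774) = 1/(-37755) = -1/37755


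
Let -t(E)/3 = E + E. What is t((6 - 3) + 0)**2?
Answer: 324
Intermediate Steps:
t(E) = -6*E (t(E) = -3*(E + E) = -6*E)
t((6 - 3) + 0)**2 = (-6*((6 - 3) + 0))**2 = (-6*(3 + 0))**2 = (-6*3)**2 = (-18)**2 = 324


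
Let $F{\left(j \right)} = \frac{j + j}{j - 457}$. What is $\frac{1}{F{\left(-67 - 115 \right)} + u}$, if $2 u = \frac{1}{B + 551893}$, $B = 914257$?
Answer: $\frac{26390700}{15033209} \approx 1.7555$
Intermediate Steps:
$F{\left(j \right)} = \frac{2 j}{-457 + j}$
$u = \frac{1}{2932300}$ ($u = \frac{1}{2 \left(914257 + 551893\right)} = \frac{1}{2 \cdot 1466150} = \frac{1}{2} \cdot \frac{1}{1466150} = \frac{1}{2932300} \approx 3.4103 \cdot 10^{-7}$)
$\frac{1}{F{\left(-67 - 115 \right)} + u} = \frac{1}{\frac{2 \left(-67 - 115\right)}{-457 - 182} + \frac{1}{2932300}} = \frac{1}{2 \left(-182\right) \frac{1}{-457 - 182} + \frac{1}{2932300}} = \frac{1}{2 \left(-182\right) \frac{1}{-639} + \frac{1}{2932300}} = \frac{1}{2 \left(-182\right) \left(- \frac{1}{639}\right) + \frac{1}{2932300}} = \frac{1}{\frac{364}{639} + \frac{1}{2932300}} = \frac{1}{\frac{15033209}{26390700}} = \frac{26390700}{15033209}$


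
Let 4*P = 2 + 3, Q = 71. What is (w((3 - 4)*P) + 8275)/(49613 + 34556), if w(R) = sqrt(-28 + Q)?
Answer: 8275/84169 + sqrt(43)/84169 ≈ 0.098392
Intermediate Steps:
P = 5/4 (P = (2 + 3)/4 = (1/4)*5 = 5/4 ≈ 1.2500)
w(R) = sqrt(43) (w(R) = sqrt(-28 + 71) = sqrt(43))
(w((3 - 4)*P) + 8275)/(49613 + 34556) = (sqrt(43) + 8275)/(49613 + 34556) = (8275 + sqrt(43))/84169 = (8275 + sqrt(43))*(1/84169) = 8275/84169 + sqrt(43)/84169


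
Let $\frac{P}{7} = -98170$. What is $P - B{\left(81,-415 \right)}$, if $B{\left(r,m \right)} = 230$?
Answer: $-687420$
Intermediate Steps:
$P = -687190$ ($P = 7 \left(-98170\right) = -687190$)
$P - B{\left(81,-415 \right)} = -687190 - 230 = -687420$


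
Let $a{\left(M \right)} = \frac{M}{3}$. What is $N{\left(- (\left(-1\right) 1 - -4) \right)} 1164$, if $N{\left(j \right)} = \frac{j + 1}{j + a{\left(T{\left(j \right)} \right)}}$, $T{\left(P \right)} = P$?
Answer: $582$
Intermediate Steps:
$a{\left(M \right)} = \frac{M}{3}$ ($a{\left(M \right)} = M \frac{1}{3} = \frac{M}{3}$)
$N{\left(j \right)} = \frac{3 \left(1 + j\right)}{4 j}$ ($N{\left(j \right)} = \frac{j + 1}{j + \frac{j}{3}} = \frac{1 + j}{\frac{4}{3} j} = \left(1 + j\right) \frac{3}{4 j} = \frac{3 \left(1 + j\right)}{4 j}$)
$N{\left(- (\left(-1\right) 1 - -4) \right)} 1164 = \frac{3 \left(1 - \left(\left(-1\right) 1 - -4\right)\right)}{4 \left(- (\left(-1\right) 1 - -4)\right)} 1164 = \frac{3 \left(1 - \left(-1 + 4\right)\right)}{4 \left(- (-1 + 4)\right)} 1164 = \frac{3 \left(1 - 3\right)}{4 \left(\left(-1\right) 3\right)} 1164 = \frac{3 \left(1 - 3\right)}{4 \left(-3\right)} 1164 = \frac{3}{4} \left(- \frac{1}{3}\right) \left(-2\right) 1164 = \frac{1}{2} \cdot 1164 = 582$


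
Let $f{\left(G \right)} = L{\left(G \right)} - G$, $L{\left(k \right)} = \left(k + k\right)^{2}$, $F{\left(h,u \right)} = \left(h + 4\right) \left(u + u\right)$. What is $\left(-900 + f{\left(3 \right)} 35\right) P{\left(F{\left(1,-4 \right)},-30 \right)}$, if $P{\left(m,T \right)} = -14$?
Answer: $-3570$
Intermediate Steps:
$F{\left(h,u \right)} = 2 u \left(4 + h\right)$ ($F{\left(h,u \right)} = \left(4 + h\right) 2 u = 2 u \left(4 + h\right)$)
$L{\left(k \right)} = 4 k^{2}$ ($L{\left(k \right)} = \left(2 k\right)^{2} = 4 k^{2}$)
$f{\left(G \right)} = - G + 4 G^{2}$ ($f{\left(G \right)} = 4 G^{2} - G = - G + 4 G^{2}$)
$\left(-900 + f{\left(3 \right)} 35\right) P{\left(F{\left(1,-4 \right)},-30 \right)} = \left(-900 + 3 \left(-1 + 4 \cdot 3\right) 35\right) \left(-14\right) = \left(-900 + 3 \left(-1 + 12\right) 35\right) \left(-14\right) = \left(-900 + 3 \cdot 11 \cdot 35\right) \left(-14\right) = \left(-900 + 33 \cdot 35\right) \left(-14\right) = \left(-900 + 1155\right) \left(-14\right) = 255 \left(-14\right) = -3570$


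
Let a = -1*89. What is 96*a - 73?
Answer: -8617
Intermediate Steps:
a = -89
96*a - 73 = 96*(-89) - 73 = -8544 - 73 = -8617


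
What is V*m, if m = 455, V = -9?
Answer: -4095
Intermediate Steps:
V*m = -9*455 = -4095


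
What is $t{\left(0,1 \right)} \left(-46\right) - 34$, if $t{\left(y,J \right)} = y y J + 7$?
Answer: $-356$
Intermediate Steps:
$t{\left(y,J \right)} = 7 + J y^{2}$ ($t{\left(y,J \right)} = y^{2} J + 7 = J y^{2} + 7 = 7 + J y^{2}$)
$t{\left(0,1 \right)} \left(-46\right) - 34 = \left(7 + 1 \cdot 0^{2}\right) \left(-46\right) - 34 = \left(7 + 1 \cdot 0\right) \left(-46\right) - 34 = \left(7 + 0\right) \left(-46\right) - 34 = 7 \left(-46\right) - 34 = -322 - 34 = -356$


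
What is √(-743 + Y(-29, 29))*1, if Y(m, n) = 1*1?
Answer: I*√742 ≈ 27.24*I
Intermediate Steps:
Y(m, n) = 1
√(-743 + Y(-29, 29))*1 = √(-743 + 1)*1 = √(-742)*1 = (I*√742)*1 = I*√742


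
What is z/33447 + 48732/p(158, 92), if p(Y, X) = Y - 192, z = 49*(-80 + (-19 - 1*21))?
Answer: -271689854/189533 ≈ -1433.5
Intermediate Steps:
z = -5880 (z = 49*(-80 + (-19 - 21)) = 49*(-80 - 40) = 49*(-120) = -5880)
p(Y, X) = -192 + Y
z/33447 + 48732/p(158, 92) = -5880/33447 + 48732/(-192 + 158) = -5880*1/33447 + 48732/(-34) = -1960/11149 + 48732*(-1/34) = -1960/11149 - 24366/17 = -271689854/189533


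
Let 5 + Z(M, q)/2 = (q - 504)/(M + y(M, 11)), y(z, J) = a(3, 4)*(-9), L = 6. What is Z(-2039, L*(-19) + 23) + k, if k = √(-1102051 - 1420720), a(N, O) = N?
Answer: -9735/1033 + I*√2522771 ≈ -9.424 + 1588.3*I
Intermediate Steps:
y(z, J) = -27 (y(z, J) = 3*(-9) = -27)
Z(M, q) = -10 + 2*(-504 + q)/(-27 + M) (Z(M, q) = -10 + 2*((q - 504)/(M - 27)) = -10 + 2*((-504 + q)/(-27 + M)) = -10 + 2*(-504 + q)/(-27 + M))
k = I*√2522771 (k = √(-2522771) = I*√2522771 ≈ 1588.3*I)
Z(-2039, L*(-19) + 23) + k = 2*(-369 + (6*(-19) + 23) - 5*(-2039))/(-27 - 2039) + I*√2522771 = 2*(-369 + (-114 + 23) + 10195)/(-2066) + I*√2522771 = 2*(-1/2066)*(-369 - 91 + 10195) + I*√2522771 = 2*(-1/2066)*9735 + I*√2522771 = -9735/1033 + I*√2522771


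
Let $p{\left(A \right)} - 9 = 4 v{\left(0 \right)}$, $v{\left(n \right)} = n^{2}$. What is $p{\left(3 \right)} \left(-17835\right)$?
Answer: $-160515$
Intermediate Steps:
$p{\left(A \right)} = 9$ ($p{\left(A \right)} = 9 + 4 \cdot 0^{2} = 9 + 4 \cdot 0 = 9 + 0 = 9$)
$p{\left(3 \right)} \left(-17835\right) = 9 \left(-17835\right) = -160515$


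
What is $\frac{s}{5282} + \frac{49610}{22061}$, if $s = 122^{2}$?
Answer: $\frac{295197972}{58263101} \approx 5.0666$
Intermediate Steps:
$s = 14884$
$\frac{s}{5282} + \frac{49610}{22061} = \frac{14884}{5282} + \frac{49610}{22061} = 14884 \cdot \frac{1}{5282} + 49610 \cdot \frac{1}{22061} = \frac{7442}{2641} + \frac{49610}{22061} = \frac{295197972}{58263101}$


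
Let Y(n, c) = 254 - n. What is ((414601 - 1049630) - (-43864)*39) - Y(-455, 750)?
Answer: 1074958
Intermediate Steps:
((414601 - 1049630) - (-43864)*39) - Y(-455, 750) = ((414601 - 1049630) - (-43864)*39) - (254 - 1*(-455)) = (-635029 - 1*(-1710696)) - (254 + 455) = (-635029 + 1710696) - 1*709 = 1075667 - 709 = 1074958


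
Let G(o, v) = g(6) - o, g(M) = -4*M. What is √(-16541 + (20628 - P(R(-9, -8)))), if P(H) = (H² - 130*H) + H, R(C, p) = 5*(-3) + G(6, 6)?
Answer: I*√3743 ≈ 61.18*I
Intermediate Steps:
G(o, v) = -24 - o (G(o, v) = -4*6 - o = -24 - o)
R(C, p) = -45 (R(C, p) = 5*(-3) + (-24 - 1*6) = -15 + (-24 - 6) = -15 - 30 = -45)
P(H) = H² - 129*H
√(-16541 + (20628 - P(R(-9, -8)))) = √(-16541 + (20628 - (-45)*(-129 - 45))) = √(-16541 + (20628 - (-45)*(-174))) = √(-16541 + (20628 - 1*7830)) = √(-16541 + (20628 - 7830)) = √(-16541 + 12798) = √(-3743) = I*√3743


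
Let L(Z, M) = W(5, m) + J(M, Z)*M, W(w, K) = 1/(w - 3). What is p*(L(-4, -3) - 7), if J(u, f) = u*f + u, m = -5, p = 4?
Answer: -134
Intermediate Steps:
W(w, K) = 1/(-3 + w)
J(u, f) = u + f*u (J(u, f) = f*u + u = u + f*u)
L(Z, M) = ½ + M²*(1 + Z) (L(Z, M) = 1/(-3 + 5) + (M*(1 + Z))*M = 1/2 + M²*(1 + Z) = ½ + M²*(1 + Z))
p*(L(-4, -3) - 7) = 4*((½ + (-3)²*(1 - 4)) - 7) = 4*((½ + 9*(-3)) - 7) = 4*((½ - 27) - 7) = 4*(-53/2 - 7) = 4*(-67/2) = -134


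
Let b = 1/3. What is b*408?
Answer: 136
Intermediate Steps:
b = ⅓ ≈ 0.33333
b*408 = (⅓)*408 = 136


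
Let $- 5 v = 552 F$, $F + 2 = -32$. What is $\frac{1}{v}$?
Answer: $\frac{5}{18768} \approx 0.00026641$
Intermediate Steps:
$F = -34$ ($F = -2 - 32 = -34$)
$v = \frac{18768}{5}$ ($v = - \frac{552 \left(-34\right)}{5} = \left(- \frac{1}{5}\right) \left(-18768\right) = \frac{18768}{5} \approx 3753.6$)
$\frac{1}{v} = \frac{1}{\frac{18768}{5}} = \frac{5}{18768}$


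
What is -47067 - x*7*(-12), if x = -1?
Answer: -47151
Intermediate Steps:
-47067 - x*7*(-12) = -47067 - (-1*7)*(-12) = -47067 - (-7)*(-12) = -47067 - 1*84 = -47067 - 84 = -47151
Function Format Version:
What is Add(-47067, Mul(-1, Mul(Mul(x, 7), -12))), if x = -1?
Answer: -47151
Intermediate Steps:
Add(-47067, Mul(-1, Mul(Mul(x, 7), -12))) = Add(-47067, Mul(-1, Mul(Mul(-1, 7), -12))) = Add(-47067, Mul(-1, Mul(-7, -12))) = Add(-47067, Mul(-1, 84)) = Add(-47067, -84) = -47151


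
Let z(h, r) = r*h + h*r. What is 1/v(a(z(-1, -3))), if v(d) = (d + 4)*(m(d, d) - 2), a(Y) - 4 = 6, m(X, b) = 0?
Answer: -1/28 ≈ -0.035714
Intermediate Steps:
z(h, r) = 2*h*r (z(h, r) = h*r + h*r = 2*h*r)
a(Y) = 10 (a(Y) = 4 + 6 = 10)
v(d) = -8 - 2*d (v(d) = (d + 4)*(0 - 2) = (4 + d)*(-2) = -8 - 2*d)
1/v(a(z(-1, -3))) = 1/(-8 - 2*10) = 1/(-8 - 20) = 1/(-28) = -1/28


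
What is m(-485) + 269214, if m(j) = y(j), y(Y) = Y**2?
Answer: 504439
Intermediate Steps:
m(j) = j**2
m(-485) + 269214 = (-485)**2 + 269214 = 235225 + 269214 = 504439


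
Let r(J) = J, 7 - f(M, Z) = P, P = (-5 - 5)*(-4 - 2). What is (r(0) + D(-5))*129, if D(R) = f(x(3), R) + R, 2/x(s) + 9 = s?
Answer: -7482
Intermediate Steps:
P = 60 (P = -10*(-6) = 60)
x(s) = 2/(-9 + s)
f(M, Z) = -53 (f(M, Z) = 7 - 1*60 = 7 - 60 = -53)
D(R) = -53 + R
(r(0) + D(-5))*129 = (0 + (-53 - 5))*129 = (0 - 58)*129 = -58*129 = -7482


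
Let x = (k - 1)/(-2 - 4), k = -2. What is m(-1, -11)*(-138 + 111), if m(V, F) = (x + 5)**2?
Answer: -3267/4 ≈ -816.75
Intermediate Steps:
x = 1/2 (x = (-2 - 1)/(-2 - 4) = -3/(-6) = -3*(-1/6) = 1/2 ≈ 0.50000)
m(V, F) = 121/4 (m(V, F) = (1/2 + 5)**2 = (11/2)**2 = 121/4)
m(-1, -11)*(-138 + 111) = 121*(-138 + 111)/4 = (121/4)*(-27) = -3267/4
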